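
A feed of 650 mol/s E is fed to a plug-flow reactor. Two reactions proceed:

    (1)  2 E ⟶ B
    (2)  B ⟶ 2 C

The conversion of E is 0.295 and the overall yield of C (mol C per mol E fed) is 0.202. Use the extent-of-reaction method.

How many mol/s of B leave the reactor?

Conversion of E: E consumed = 2ξ₁ = 0.295 × 650 → ξ₁ = 95.88 mol/s.
Yield of C: 2ξ₂ / 650 = 0.202 → ξ₂ = 65.65 mol/s.
Outlet amounts (n = n₀ + Σ ν·ξ):
  E: 650 − 2(95.88) = 458.2
  B: 0 + 1(95.88) − 1(65.65) = 30.22
  C: 0 + 2(65.65) = 131.3

30.2 mol/s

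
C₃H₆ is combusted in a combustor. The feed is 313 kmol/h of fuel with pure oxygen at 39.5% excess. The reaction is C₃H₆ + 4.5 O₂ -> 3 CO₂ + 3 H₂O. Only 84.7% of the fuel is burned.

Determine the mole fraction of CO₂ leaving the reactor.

Stoichiometric O₂ = 4.5 × 313 = 1408 kmol/h; O₂ fed = 1408 × 1.395 = 1965 kmol/h.
Fuel reacted = 0.847 × 313 → ξ = 265.1 kmol/h.
Outlet (n = n₀ + ν ξ):
  C₃H₆: 313 − 1(265.1) = 47.89
  O₂: 1965 − 4.5(265.1) = 771.9
  CO₂: 0 + 3(265.1) = 795.3
  H₂O: 0 + 3(265.1) = 795.3
Total out = 2410 kmol/h; y_CO₂ = 795.3 / 2410 = 0.33.

0.33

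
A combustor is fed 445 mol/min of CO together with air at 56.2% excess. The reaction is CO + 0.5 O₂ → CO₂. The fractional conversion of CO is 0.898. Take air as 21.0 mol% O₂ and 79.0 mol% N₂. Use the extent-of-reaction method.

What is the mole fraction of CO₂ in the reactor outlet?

Stoichiometric O₂ = 0.5 × 445 = 222.5 mol/min; O₂ fed = 222.5 × 1.562 = 347.5 mol/min.
N₂ fed = 347.5 × 79/21 = 1307 mol/min.
Fuel reacted = 0.898 × 445 → ξ = 399.6 mol/min.
Outlet (n = n₀ + ν ξ):
  CO: 445 − 1(399.6) = 45.39
  O₂: 347.5 − 0.5(399.6) = 147.7
  N₂: 1307 (inert)
  CO₂: 0 + 1(399.6) = 399.6
Total out = 1900 mol/min; y_CO₂ = 399.6 / 1900 = 0.2103.

0.21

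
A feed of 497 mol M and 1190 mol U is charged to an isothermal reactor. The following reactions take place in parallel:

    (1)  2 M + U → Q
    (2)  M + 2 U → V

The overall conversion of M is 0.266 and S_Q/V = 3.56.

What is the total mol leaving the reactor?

1540 mol

Conversion of M: M consumed = 0.266 × 497 = 132.2 mol = 2ξ₁ + 1ξ₂.
Selectivity: 1ξ₁ / (1ξ₂) = 3.56 → ξ₁ = 3.56 ξ₂.
Substitute: (2·3.56 + 1) ξ₂ = 132.2 → ξ₂ = 16.28 mol, ξ₁ = 57.96 mol.
Outlet amounts (n = n₀ + Σ ν·ξ):
  M: 497 − 2(57.96) − 1(16.28) = 364.8
  U: 1190 − 1(57.96) − 2(16.28) = 1099
  Q: 0 + 1(57.96) = 57.96
  V: 0 + 1(16.28) = 16.28
Total out = 364.8 + 1099 + 57.96 + 16.28 = 1539 mol.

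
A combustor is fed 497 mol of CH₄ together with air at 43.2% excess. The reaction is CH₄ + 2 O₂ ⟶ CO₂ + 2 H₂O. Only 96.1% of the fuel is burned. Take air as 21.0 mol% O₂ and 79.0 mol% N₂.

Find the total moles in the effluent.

Stoichiometric O₂ = 2 × 497 = 994 mol; O₂ fed = 994 × 1.432 = 1423 mol.
N₂ fed = 1423 × 79/21 = 5355 mol.
Fuel reacted = 0.961 × 497 → ξ = 477.6 mol.
Outlet (n = n₀ + ν ξ):
  CH₄: 497 − 1(477.6) = 19.38
  O₂: 1423 − 2(477.6) = 468.2
  N₂: 5355 (inert)
  CO₂: 0 + 1(477.6) = 477.6
  H₂O: 0 + 2(477.6) = 955.2
Total out = 19.38 + 468.2 + 5355 + 477.6 + 955.2 = 7275 mol.

7280 mol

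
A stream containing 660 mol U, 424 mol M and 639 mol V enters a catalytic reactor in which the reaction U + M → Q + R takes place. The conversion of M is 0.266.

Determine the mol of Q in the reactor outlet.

113 mol

M reacted = 0.266 × 424 = 112.8 mol; ν_M = −1, so ξ = 112.8/1 = 112.8 mol.
Outlet amounts (n = n₀ + ν ξ):
  U: 660 − 1(112.8) = 547.2
  M: 424 − 1(112.8) = 311.2
  Q: 0 + 1(112.8) = 112.8
  R: 0 + 1(112.8) = 112.8
  V: 639 (inert)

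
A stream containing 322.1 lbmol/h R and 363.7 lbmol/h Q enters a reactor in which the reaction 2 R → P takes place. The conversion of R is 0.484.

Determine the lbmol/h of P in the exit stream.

77.9 lbmol/h

R reacted = 0.484 × 322.1 = 155.9 lbmol/h; ν_R = −2, so ξ = 155.9/2 = 77.95 lbmol/h.
Outlet amounts (n = n₀ + ν ξ):
  R: 322.1 − 2(77.95) = 166.2
  P: 0 + 1(77.95) = 77.95
  Q: 363.7 (inert)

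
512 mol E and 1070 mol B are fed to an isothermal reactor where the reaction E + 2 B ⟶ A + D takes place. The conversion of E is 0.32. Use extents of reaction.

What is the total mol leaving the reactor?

E reacted = 0.32 × 512 = 163.8 mol; ν_E = −1, so ξ = 163.8/1 = 163.8 mol.
Outlet amounts (n = n₀ + ν ξ):
  E: 512 − 1(163.8) = 348.2
  B: 1070 − 2(163.8) = 742.3
  A: 0 + 1(163.8) = 163.8
  D: 0 + 1(163.8) = 163.8
Total out = 348.2 + 742.3 + 163.8 + 163.8 = 1418 mol.

1420 mol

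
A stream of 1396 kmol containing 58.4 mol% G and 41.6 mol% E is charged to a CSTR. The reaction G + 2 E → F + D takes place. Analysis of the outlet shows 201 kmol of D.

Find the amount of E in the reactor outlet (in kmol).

For D: n = n₀ + 1ξ → 201 = 0 + 1ξ, giving ξ = 201 kmol.
Outlet amounts (n = n₀ + ν ξ):
  G: 815.3 − 1(201) = 614.3
  E: 580.7 − 2(201) = 178.7
  F: 0 + 1(201) = 201
  D: 0 + 1(201) = 201

179 kmol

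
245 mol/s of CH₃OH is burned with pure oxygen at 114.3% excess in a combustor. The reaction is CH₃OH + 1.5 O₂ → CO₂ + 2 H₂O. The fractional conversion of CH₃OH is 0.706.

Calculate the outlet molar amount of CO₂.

Stoichiometric O₂ = 1.5 × 245 = 367.5 mol/s; O₂ fed = 367.5 × 2.143 = 787.6 mol/s.
Fuel reacted = 0.706 × 245 → ξ = 173 mol/s.
Outlet (n = n₀ + ν ξ):
  CH₃OH: 245 − 1(173) = 72.03
  O₂: 787.6 − 1.5(173) = 528.1
  CO₂: 0 + 1(173) = 173
  H₂O: 0 + 2(173) = 345.9

173 mol/s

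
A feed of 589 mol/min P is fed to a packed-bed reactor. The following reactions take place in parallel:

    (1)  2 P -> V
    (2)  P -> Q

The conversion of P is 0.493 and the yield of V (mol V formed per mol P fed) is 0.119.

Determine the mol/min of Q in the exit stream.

Yield of V: 1ξ₁ / 589 = 0.119 → ξ₁ = 70.09 mol/min.
Conversion of P: 2ξ₁ + 1ξ₂ = 0.493 × 589 = 290.4 → ξ₂ = 150.2 mol/min.
Outlet amounts (n = n₀ + Σ ν·ξ):
  P: 589 − 2(70.09) − 1(150.2) = 298.6
  V: 0 + 1(70.09) = 70.09
  Q: 0 + 1(150.2) = 150.2

150 mol/min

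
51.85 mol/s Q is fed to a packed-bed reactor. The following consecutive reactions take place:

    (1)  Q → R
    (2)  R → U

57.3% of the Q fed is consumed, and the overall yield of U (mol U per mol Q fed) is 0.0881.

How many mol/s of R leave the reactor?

25.1 mol/s

Conversion of Q: Q consumed = 1ξ₁ = 0.573 × 51.85 → ξ₁ = 29.71 mol/s.
Yield of U: 1ξ₂ / 51.85 = 0.0881 → ξ₂ = 4.568 mol/s.
Outlet amounts (n = n₀ + Σ ν·ξ):
  Q: 51.85 − 1(29.71) = 22.14
  R: 0 + 1(29.71) − 1(4.568) = 25.14
  U: 0 + 1(4.568) = 4.568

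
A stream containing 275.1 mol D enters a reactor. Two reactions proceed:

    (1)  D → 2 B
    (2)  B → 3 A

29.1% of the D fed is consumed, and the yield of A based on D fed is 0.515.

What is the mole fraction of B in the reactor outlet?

0.251

Conversion of D: D consumed = 1ξ₁ = 0.291 × 275.1 → ξ₁ = 80.05 mol.
Yield of A: 3ξ₂ / 275.1 = 0.515 → ξ₂ = 47.23 mol.
Outlet amounts (n = n₀ + Σ ν·ξ):
  D: 275.1 − 1(80.05) = 195
  B: 0 + 2(80.05) − 1(47.23) = 112.9
  A: 0 + 3(47.23) = 141.7
Total out = 449.6 mol; y_B = 112.9 / 449.6 = 0.2511.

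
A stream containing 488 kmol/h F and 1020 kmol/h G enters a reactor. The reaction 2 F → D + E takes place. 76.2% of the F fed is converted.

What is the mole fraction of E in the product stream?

F reacted = 0.762 × 488 = 371.9 kmol/h; ν_F = −2, so ξ = 371.9/2 = 185.9 kmol/h.
Outlet amounts (n = n₀ + ν ξ):
  F: 488 − 2(185.9) = 116.1
  D: 0 + 1(185.9) = 185.9
  E: 0 + 1(185.9) = 185.9
  G: 1020 (inert)
Total out = 1508 kmol/h; y_E = 185.9 / 1508 = 0.1233.

0.123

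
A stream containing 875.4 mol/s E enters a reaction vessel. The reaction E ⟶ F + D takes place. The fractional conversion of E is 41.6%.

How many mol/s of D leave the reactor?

364 mol/s

E reacted = 0.416 × 875.4 = 364.2 mol/s; ν_E = −1, so ξ = 364.2/1 = 364.2 mol/s.
Outlet amounts (n = n₀ + ν ξ):
  E: 875.4 − 1(364.2) = 511.2
  F: 0 + 1(364.2) = 364.2
  D: 0 + 1(364.2) = 364.2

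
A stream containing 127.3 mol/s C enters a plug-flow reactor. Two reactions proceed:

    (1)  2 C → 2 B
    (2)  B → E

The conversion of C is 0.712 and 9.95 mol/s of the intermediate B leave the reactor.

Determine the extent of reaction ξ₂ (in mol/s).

ξ₂ = 80.7 mol/s

Conversion of C: C consumed = 2ξ₁ = 0.712 × 127.3 → ξ₁ = 45.32 mol/s.
B balance: n_B = 0 + 2ξ₁ − 1ξ₂ = 9.95 → ξ₂ = (2·45.32 − 9.95)/1 = 80.69 mol/s.
Outlet amounts (n = n₀ + Σ ν·ξ):
  C: 127.3 − 2(45.32) = 36.66
  B: 0 + 2(45.32) − 1(80.69) = 9.95
  E: 0 + 1(80.69) = 80.69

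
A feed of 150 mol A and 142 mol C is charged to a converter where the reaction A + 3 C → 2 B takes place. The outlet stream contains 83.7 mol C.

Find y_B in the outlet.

For C: n = n₀ − 3ξ → 83.7 = 142 − 3ξ, giving ξ = 19.43 mol.
Outlet amounts (n = n₀ + ν ξ):
  A: 150 − 1(19.43) = 130.6
  C: 142 − 3(19.43) = 83.7
  B: 0 + 2(19.43) = 38.87
Total out = 253.1 mol; y_B = 38.87 / 253.1 = 0.1535.

0.154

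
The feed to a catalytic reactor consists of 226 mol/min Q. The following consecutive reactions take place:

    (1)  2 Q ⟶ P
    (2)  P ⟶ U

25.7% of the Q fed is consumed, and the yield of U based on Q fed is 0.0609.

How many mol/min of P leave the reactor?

Conversion of Q: Q consumed = 2ξ₁ = 0.257 × 226 → ξ₁ = 29.04 mol/min.
Yield of U: 1ξ₂ / 226 = 0.0609 → ξ₂ = 13.76 mol/min.
Outlet amounts (n = n₀ + Σ ν·ξ):
  Q: 226 − 2(29.04) = 167.9
  P: 0 + 1(29.04) − 1(13.76) = 15.28
  U: 0 + 1(13.76) = 13.76

15.3 mol/min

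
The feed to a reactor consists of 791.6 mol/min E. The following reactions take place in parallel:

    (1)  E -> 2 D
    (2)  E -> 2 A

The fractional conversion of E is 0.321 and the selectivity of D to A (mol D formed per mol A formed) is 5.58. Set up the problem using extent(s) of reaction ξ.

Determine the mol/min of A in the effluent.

77.2 mol/min

Conversion of E: E consumed = 0.321 × 791.6 = 254.1 mol/min = 1ξ₁ + 1ξ₂.
Selectivity: 2ξ₁ / (2ξ₂) = 5.58 → ξ₁ = 5.58 ξ₂.
Substitute: (1·5.58 + 1) ξ₂ = 254.1 → ξ₂ = 38.62 mol/min, ξ₁ = 215.5 mol/min.
Outlet amounts (n = n₀ + Σ ν·ξ):
  E: 791.6 − 1(215.5) − 1(38.62) = 537.5
  D: 0 + 2(215.5) = 431
  A: 0 + 2(38.62) = 77.24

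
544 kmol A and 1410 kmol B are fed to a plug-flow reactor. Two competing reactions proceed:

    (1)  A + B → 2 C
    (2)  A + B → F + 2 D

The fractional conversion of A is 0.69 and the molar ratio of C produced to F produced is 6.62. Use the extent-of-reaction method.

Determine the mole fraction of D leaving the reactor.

0.0853

Conversion of A: A consumed = 0.69 × 544 = 375.4 kmol = 1ξ₁ + 1ξ₂.
Selectivity: 2ξ₁ / (1ξ₂) = 6.62 → ξ₁ = 3.31 ξ₂.
Substitute: (1·3.31 + 1) ξ₂ = 375.4 → ξ₂ = 87.09 kmol, ξ₁ = 288.3 kmol.
Outlet amounts (n = n₀ + Σ ν·ξ):
  A: 544 − 1(288.3) − 1(87.09) = 168.6
  B: 1410 − 1(288.3) − 1(87.09) = 1035
  C: 0 + 2(288.3) = 576.5
  F: 0 + 1(87.09) = 87.09
  D: 0 + 2(87.09) = 174.2
Total out = 2041 kmol; y_D = 174.2 / 2041 = 0.08534.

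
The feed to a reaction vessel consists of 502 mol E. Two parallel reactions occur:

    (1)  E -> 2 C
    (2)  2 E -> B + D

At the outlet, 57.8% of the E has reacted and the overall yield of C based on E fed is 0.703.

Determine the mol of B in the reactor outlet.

56.9 mol

Yield of C: 2ξ₁ / 502 = 0.703 → ξ₁ = 176.5 mol.
Conversion of E: 1ξ₁ + 2ξ₂ = 0.578 × 502 = 290.2 → ξ₂ = 56.85 mol.
Outlet amounts (n = n₀ + Σ ν·ξ):
  E: 502 − 1(176.5) − 2(56.85) = 211.8
  C: 0 + 2(176.5) = 352.9
  B: 0 + 1(56.85) = 56.85
  D: 0 + 1(56.85) = 56.85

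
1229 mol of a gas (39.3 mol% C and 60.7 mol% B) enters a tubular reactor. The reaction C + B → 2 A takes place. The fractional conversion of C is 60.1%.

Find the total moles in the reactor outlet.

1230 mol

C reacted = 0.601 × 483 = 290.3 mol; ν_C = −1, so ξ = 290.3/1 = 290.3 mol.
Outlet amounts (n = n₀ + ν ξ):
  C: 483 − 1(290.3) = 192.7
  B: 746 − 1(290.3) = 455.7
  A: 0 + 2(290.3) = 580.6
Total out = 192.7 + 455.7 + 580.6 = 1229 mol.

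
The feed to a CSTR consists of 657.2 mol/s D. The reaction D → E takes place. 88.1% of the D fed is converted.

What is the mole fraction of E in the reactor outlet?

D reacted = 0.881 × 657.2 = 579 mol/s; ν_D = −1, so ξ = 579/1 = 579 mol/s.
Outlet amounts (n = n₀ + ν ξ):
  D: 657.2 − 1(579) = 78.21
  E: 0 + 1(579) = 579
Total out = 657.2 mol/s; y_E = 579 / 657.2 = 0.881.

0.881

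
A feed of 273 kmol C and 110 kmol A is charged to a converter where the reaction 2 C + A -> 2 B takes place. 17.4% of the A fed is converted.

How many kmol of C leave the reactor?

A reacted = 0.174 × 110 = 19.14 kmol; ν_A = −1, so ξ = 19.14/1 = 19.14 kmol.
Outlet amounts (n = n₀ + ν ξ):
  C: 273 − 2(19.14) = 234.7
  A: 110 − 1(19.14) = 90.86
  B: 0 + 2(19.14) = 38.28

235 kmol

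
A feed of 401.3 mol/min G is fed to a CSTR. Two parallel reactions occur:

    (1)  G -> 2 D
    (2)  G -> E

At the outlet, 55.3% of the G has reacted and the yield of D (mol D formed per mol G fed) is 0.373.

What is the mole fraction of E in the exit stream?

0.309

Yield of D: 2ξ₁ / 401.3 = 0.373 → ξ₁ = 74.84 mol/min.
Conversion of G: 1ξ₁ + 1ξ₂ = 0.553 × 401.3 = 221.9 → ξ₂ = 147.1 mol/min.
Outlet amounts (n = n₀ + Σ ν·ξ):
  G: 401.3 − 1(74.84) − 1(147.1) = 179.4
  D: 0 + 2(74.84) = 149.7
  E: 0 + 1(147.1) = 147.1
Total out = 476.1 mol/min; y_E = 147.1 / 476.1 = 0.3089.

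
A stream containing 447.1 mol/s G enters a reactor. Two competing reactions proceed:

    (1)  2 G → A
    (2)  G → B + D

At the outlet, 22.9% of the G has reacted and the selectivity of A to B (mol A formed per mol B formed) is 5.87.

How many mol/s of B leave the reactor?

8.04 mol/s

Conversion of G: G consumed = 0.229 × 447.1 = 102.4 mol/s = 2ξ₁ + 1ξ₂.
Selectivity: 1ξ₁ / (1ξ₂) = 5.87 → ξ₁ = 5.87 ξ₂.
Substitute: (2·5.87 + 1) ξ₂ = 102.4 → ξ₂ = 8.037 mol/s, ξ₁ = 47.17 mol/s.
Outlet amounts (n = n₀ + Σ ν·ξ):
  G: 447.1 − 2(47.17) − 1(8.037) = 344.7
  A: 0 + 1(47.17) = 47.17
  B: 0 + 1(8.037) = 8.037
  D: 0 + 1(8.037) = 8.037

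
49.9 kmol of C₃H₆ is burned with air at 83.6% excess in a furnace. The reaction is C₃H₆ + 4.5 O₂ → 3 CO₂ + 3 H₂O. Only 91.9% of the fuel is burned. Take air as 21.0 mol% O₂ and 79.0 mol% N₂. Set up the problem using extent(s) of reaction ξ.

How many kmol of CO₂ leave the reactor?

138 kmol

Stoichiometric O₂ = 4.5 × 49.9 = 224.5 kmol; O₂ fed = 224.5 × 1.836 = 412.3 kmol.
N₂ fed = 412.3 × 79/21 = 1551 kmol.
Fuel reacted = 0.919 × 49.9 → ξ = 45.86 kmol.
Outlet (n = n₀ + ν ξ):
  C₃H₆: 49.9 − 1(45.86) = 4.042
  O₂: 412.3 − 4.5(45.86) = 205.9
  N₂: 1551 (inert)
  CO₂: 0 + 3(45.86) = 137.6
  H₂O: 0 + 3(45.86) = 137.6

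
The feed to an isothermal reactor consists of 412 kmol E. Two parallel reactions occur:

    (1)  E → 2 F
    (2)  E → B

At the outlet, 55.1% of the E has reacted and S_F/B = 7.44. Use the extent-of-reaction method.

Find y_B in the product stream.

Conversion of E: E consumed = 0.551 × 412 = 227 kmol = 1ξ₁ + 1ξ₂.
Selectivity: 2ξ₁ / (1ξ₂) = 7.44 → ξ₁ = 3.72 ξ₂.
Substitute: (1·3.72 + 1) ξ₂ = 227 → ξ₂ = 48.1 kmol, ξ₁ = 178.9 kmol.
Outlet amounts (n = n₀ + Σ ν·ξ):
  E: 412 − 1(178.9) − 1(48.1) = 185
  F: 0 + 2(178.9) = 357.8
  B: 0 + 1(48.1) = 48.1
Total out = 590.9 kmol; y_B = 48.1 / 590.9 = 0.08139.

0.0814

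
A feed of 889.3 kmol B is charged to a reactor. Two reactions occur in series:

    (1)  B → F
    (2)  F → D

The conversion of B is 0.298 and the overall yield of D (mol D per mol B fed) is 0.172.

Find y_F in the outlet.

Conversion of B: B consumed = 1ξ₁ = 0.298 × 889.3 → ξ₁ = 265 kmol.
Yield of D: 1ξ₂ / 889.3 = 0.172 → ξ₂ = 153 kmol.
Outlet amounts (n = n₀ + Σ ν·ξ):
  B: 889.3 − 1(265) = 624.3
  F: 0 + 1(265) − 1(153) = 112.1
  D: 0 + 1(153) = 153
Total out = 889.3 kmol; y_F = 112.1 / 889.3 = 0.126.

0.126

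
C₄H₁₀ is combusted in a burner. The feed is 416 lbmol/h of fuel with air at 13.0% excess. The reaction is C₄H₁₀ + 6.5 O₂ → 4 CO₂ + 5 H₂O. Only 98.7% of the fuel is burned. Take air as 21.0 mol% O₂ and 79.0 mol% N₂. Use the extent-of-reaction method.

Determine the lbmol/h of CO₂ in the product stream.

1640 lbmol/h

Stoichiometric O₂ = 6.5 × 416 = 2704 lbmol/h; O₂ fed = 2704 × 1.130 = 3056 lbmol/h.
N₂ fed = 3056 × 79/21 = 11490 lbmol/h.
Fuel reacted = 0.987 × 416 → ξ = 410.6 lbmol/h.
Outlet (n = n₀ + ν ξ):
  C₄H₁₀: 416 − 1(410.6) = 5.408
  O₂: 3056 − 6.5(410.6) = 386.7
  N₂: 11490 (inert)
  CO₂: 0 + 4(410.6) = 1642
  H₂O: 0 + 5(410.6) = 2053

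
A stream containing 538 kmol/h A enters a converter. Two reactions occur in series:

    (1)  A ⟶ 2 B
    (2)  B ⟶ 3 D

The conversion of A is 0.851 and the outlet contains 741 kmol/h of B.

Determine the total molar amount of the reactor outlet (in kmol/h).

Conversion of A: A consumed = 1ξ₁ = 0.851 × 538 → ξ₁ = 457.8 kmol/h.
B balance: n_B = 0 + 2ξ₁ − 1ξ₂ = 741 → ξ₂ = (2·457.8 − 741)/1 = 174.7 kmol/h.
Outlet amounts (n = n₀ + Σ ν·ξ):
  A: 538 − 1(457.8) = 80.16
  B: 0 + 2(457.8) − 1(174.7) = 741
  D: 0 + 3(174.7) = 524
Total out = 80.16 + 741 + 524 = 1345 kmol/h.

1350 kmol/h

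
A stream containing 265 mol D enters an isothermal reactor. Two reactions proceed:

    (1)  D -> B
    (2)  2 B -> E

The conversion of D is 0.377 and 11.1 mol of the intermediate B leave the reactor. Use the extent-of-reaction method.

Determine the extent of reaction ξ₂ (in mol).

Conversion of D: D consumed = 1ξ₁ = 0.377 × 265 → ξ₁ = 99.91 mol.
B balance: n_B = 0 + 1ξ₁ − 2ξ₂ = 11.1 → ξ₂ = (1·99.91 − 11.1)/2 = 44.4 mol.
Outlet amounts (n = n₀ + Σ ν·ξ):
  D: 265 − 1(99.91) = 165.1
  B: 0 + 1(99.91) − 2(44.4) = 11.1
  E: 0 + 1(44.4) = 44.4

ξ₂ = 44.4 mol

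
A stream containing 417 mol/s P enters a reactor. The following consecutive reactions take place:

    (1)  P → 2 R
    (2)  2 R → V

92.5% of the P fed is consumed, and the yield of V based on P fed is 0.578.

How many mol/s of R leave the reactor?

289 mol/s

Conversion of P: P consumed = 1ξ₁ = 0.925 × 417 → ξ₁ = 385.7 mol/s.
Yield of V: 1ξ₂ / 417 = 0.578 → ξ₂ = 241 mol/s.
Outlet amounts (n = n₀ + Σ ν·ξ):
  P: 417 − 1(385.7) = 31.27
  R: 0 + 2(385.7) − 2(241) = 289.4
  V: 0 + 1(241) = 241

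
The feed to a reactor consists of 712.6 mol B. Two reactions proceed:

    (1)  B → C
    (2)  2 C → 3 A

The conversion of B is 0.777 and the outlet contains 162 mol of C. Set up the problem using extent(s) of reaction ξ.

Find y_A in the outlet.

0.647

Conversion of B: B consumed = 1ξ₁ = 0.777 × 712.6 → ξ₁ = 553.7 mol.
C balance: n_C = 0 + 1ξ₁ − 2ξ₂ = 162 → ξ₂ = (1·553.7 − 162)/2 = 195.8 mol.
Outlet amounts (n = n₀ + Σ ν·ξ):
  B: 712.6 − 1(553.7) = 158.9
  C: 0 + 1(553.7) − 2(195.8) = 162
  A: 0 + 3(195.8) = 587.5
Total out = 908.4 mol; y_A = 587.5 / 908.4 = 0.6467.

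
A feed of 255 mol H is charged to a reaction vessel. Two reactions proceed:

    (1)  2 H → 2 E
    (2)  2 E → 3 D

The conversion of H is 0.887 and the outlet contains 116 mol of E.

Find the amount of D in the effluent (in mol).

165 mol

Conversion of H: H consumed = 2ξ₁ = 0.887 × 255 → ξ₁ = 113.1 mol.
E balance: n_E = 0 + 2ξ₁ − 2ξ₂ = 116 → ξ₂ = (2·113.1 − 116)/2 = 55.09 mol.
Outlet amounts (n = n₀ + Σ ν·ξ):
  H: 255 − 2(113.1) = 28.81
  E: 0 + 2(113.1) − 2(55.09) = 116
  D: 0 + 3(55.09) = 165.3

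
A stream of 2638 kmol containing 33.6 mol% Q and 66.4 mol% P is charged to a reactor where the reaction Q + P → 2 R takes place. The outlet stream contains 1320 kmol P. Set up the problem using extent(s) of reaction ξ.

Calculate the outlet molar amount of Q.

455 kmol

For P: n = n₀ − 1ξ → 1320 = 1752 − 1ξ, giving ξ = 431.6 kmol.
Outlet amounts (n = n₀ + ν ξ):
  Q: 886.4 − 1(431.6) = 454.7
  P: 1752 − 1(431.6) = 1320
  R: 0 + 2(431.6) = 863.3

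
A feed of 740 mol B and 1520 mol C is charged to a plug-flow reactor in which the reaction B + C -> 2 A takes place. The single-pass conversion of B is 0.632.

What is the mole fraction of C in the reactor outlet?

B reacted = 0.632 × 740 = 467.7 mol; ν_B = −1, so ξ = 467.7/1 = 467.7 mol.
Outlet amounts (n = n₀ + ν ξ):
  B: 740 − 1(467.7) = 272.3
  C: 1520 − 1(467.7) = 1052
  A: 0 + 2(467.7) = 935.4
Total out = 2260 mol; y_C = 1052 / 2260 = 0.4656.

0.466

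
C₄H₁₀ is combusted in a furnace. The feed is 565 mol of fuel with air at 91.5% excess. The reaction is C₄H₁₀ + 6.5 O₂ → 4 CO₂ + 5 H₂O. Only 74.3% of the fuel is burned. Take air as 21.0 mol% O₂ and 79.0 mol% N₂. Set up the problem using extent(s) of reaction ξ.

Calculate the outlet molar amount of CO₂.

1680 mol

Stoichiometric O₂ = 6.5 × 565 = 3672 mol; O₂ fed = 3672 × 1.915 = 7033 mol.
N₂ fed = 7033 × 79/21 = 26460 mol.
Fuel reacted = 0.743 × 565 → ξ = 419.8 mol.
Outlet (n = n₀ + ν ξ):
  C₄H₁₀: 565 − 1(419.8) = 145.2
  O₂: 7033 − 6.5(419.8) = 4304
  N₂: 26460 (inert)
  CO₂: 0 + 4(419.8) = 1679
  H₂O: 0 + 5(419.8) = 2099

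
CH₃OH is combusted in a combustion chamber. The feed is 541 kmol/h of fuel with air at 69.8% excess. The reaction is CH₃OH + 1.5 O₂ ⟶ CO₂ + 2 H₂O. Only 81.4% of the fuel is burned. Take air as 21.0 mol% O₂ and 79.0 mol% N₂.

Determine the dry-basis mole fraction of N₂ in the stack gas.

Stoichiometric O₂ = 1.5 × 541 = 811.5 kmol/h; O₂ fed = 811.5 × 1.698 = 1378 kmol/h.
N₂ fed = 1378 × 79/21 = 5184 kmol/h.
Fuel reacted = 0.814 × 541 → ξ = 440.4 kmol/h.
Outlet (n = n₀ + ν ξ):
  CH₃OH: 541 − 1(440.4) = 100.6
  O₂: 1378 − 1.5(440.4) = 717.4
  N₂: 5184 (inert)
  CO₂: 0 + 1(440.4) = 440.4
  H₂O: 0 + 2(440.4) = 880.7
Dry total = 6442 kmol/h; y_N₂ (dry) = 5184 / 6442 = 0.8047.

0.805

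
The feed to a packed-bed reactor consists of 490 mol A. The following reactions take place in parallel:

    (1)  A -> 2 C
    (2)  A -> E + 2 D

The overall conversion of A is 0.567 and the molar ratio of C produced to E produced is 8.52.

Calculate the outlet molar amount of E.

Conversion of A: A consumed = 0.567 × 490 = 277.8 mol = 1ξ₁ + 1ξ₂.
Selectivity: 2ξ₁ / (1ξ₂) = 8.52 → ξ₁ = 4.26 ξ₂.
Substitute: (1·4.26 + 1) ξ₂ = 277.8 → ξ₂ = 52.82 mol, ξ₁ = 225 mol.
Outlet amounts (n = n₀ + Σ ν·ξ):
  A: 490 − 1(225) − 1(52.82) = 212.2
  C: 0 + 2(225) = 450
  E: 0 + 1(52.82) = 52.82
  D: 0 + 2(52.82) = 105.6

52.8 mol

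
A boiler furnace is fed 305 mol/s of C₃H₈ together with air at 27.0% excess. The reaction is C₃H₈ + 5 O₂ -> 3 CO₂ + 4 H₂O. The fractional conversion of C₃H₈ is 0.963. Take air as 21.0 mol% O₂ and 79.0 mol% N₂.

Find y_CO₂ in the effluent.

0.0897

Stoichiometric O₂ = 5 × 305 = 1525 mol/s; O₂ fed = 1525 × 1.270 = 1937 mol/s.
N₂ fed = 1937 × 79/21 = 7286 mol/s.
Fuel reacted = 0.963 × 305 → ξ = 293.7 mol/s.
Outlet (n = n₀ + ν ξ):
  C₃H₈: 305 − 1(293.7) = 11.29
  O₂: 1937 − 5(293.7) = 468.2
  N₂: 7286 (inert)
  CO₂: 0 + 3(293.7) = 881.1
  H₂O: 0 + 4(293.7) = 1175
Total out = 9821 mol/s; y_CO₂ = 881.1 / 9821 = 0.08972.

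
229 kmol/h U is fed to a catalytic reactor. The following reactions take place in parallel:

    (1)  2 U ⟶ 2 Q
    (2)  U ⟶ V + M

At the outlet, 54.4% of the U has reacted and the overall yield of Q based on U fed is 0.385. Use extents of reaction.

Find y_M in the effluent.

0.137

Yield of Q: 2ξ₁ / 229 = 0.385 → ξ₁ = 44.08 kmol/h.
Conversion of U: 2ξ₁ + 1ξ₂ = 0.544 × 229 = 124.6 → ξ₂ = 36.41 kmol/h.
Outlet amounts (n = n₀ + Σ ν·ξ):
  U: 229 − 2(44.08) − 1(36.41) = 104.4
  Q: 0 + 2(44.08) = 88.17
  V: 0 + 1(36.41) = 36.41
  M: 0 + 1(36.41) = 36.41
Total out = 265.4 kmol/h; y_M = 36.41 / 265.4 = 0.1372.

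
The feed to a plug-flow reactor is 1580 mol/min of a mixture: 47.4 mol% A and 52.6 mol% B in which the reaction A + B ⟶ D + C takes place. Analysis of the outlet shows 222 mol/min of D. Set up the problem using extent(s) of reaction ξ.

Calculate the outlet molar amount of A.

527 mol/min

For D: n = n₀ + 1ξ → 222 = 0 + 1ξ, giving ξ = 222 mol/min.
Outlet amounts (n = n₀ + ν ξ):
  A: 748.9 − 1(222) = 526.9
  B: 831.1 − 1(222) = 609.1
  D: 0 + 1(222) = 222
  C: 0 + 1(222) = 222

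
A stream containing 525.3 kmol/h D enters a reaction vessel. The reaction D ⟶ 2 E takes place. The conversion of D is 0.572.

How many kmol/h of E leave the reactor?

D reacted = 0.572 × 525.3 = 300.5 kmol/h; ν_D = −1, so ξ = 300.5/1 = 300.5 kmol/h.
Outlet amounts (n = n₀ + ν ξ):
  D: 525.3 − 1(300.5) = 224.8
  E: 0 + 2(300.5) = 600.9

601 kmol/h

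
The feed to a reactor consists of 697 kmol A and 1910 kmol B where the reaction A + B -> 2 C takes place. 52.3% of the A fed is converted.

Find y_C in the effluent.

0.28

A reacted = 0.523 × 697 = 364.5 kmol; ν_A = −1, so ξ = 364.5/1 = 364.5 kmol.
Outlet amounts (n = n₀ + ν ξ):
  A: 697 − 1(364.5) = 332.5
  B: 1910 − 1(364.5) = 1545
  C: 0 + 2(364.5) = 729.1
Total out = 2607 kmol; y_C = 729.1 / 2607 = 0.2797.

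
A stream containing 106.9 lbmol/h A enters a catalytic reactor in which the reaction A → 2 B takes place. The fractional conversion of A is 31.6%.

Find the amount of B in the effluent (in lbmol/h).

67.6 lbmol/h

A reacted = 0.316 × 106.9 = 33.78 lbmol/h; ν_A = −1, so ξ = 33.78/1 = 33.78 lbmol/h.
Outlet amounts (n = n₀ + ν ξ):
  A: 106.9 − 1(33.78) = 73.12
  B: 0 + 2(33.78) = 67.56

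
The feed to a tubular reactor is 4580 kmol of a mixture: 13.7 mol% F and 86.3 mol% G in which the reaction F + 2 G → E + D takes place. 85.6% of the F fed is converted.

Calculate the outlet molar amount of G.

F reacted = 0.856 × 627.5 = 537.1 kmol; ν_F = −1, so ξ = 537.1/1 = 537.1 kmol.
Outlet amounts (n = n₀ + ν ξ):
  F: 627.5 − 1(537.1) = 90.35
  G: 3953 − 2(537.1) = 2878
  E: 0 + 1(537.1) = 537.1
  D: 0 + 1(537.1) = 537.1

2880 kmol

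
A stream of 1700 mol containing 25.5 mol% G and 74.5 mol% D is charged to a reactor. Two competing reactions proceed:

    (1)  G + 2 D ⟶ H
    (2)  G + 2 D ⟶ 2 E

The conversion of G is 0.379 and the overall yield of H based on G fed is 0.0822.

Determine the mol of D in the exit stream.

Yield of H: 1ξ₁ / 433.5 = 0.0822 → ξ₁ = 35.63 mol.
Conversion of G: 1ξ₁ + 1ξ₂ = 0.379 × 433.5 = 164.3 → ξ₂ = 128.7 mol.
Outlet amounts (n = n₀ + Σ ν·ξ):
  G: 433.5 − 1(35.63) − 1(128.7) = 269.2
  D: 1266 − 2(35.63) − 2(128.7) = 937.9
  H: 0 + 1(35.63) = 35.63
  E: 0 + 2(128.7) = 257.3

938 mol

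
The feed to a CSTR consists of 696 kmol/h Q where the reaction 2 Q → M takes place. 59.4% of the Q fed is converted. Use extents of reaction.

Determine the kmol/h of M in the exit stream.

207 kmol/h

Q reacted = 0.594 × 696 = 413.4 kmol/h; ν_Q = −2, so ξ = 413.4/2 = 206.7 kmol/h.
Outlet amounts (n = n₀ + ν ξ):
  Q: 696 − 2(206.7) = 282.6
  M: 0 + 1(206.7) = 206.7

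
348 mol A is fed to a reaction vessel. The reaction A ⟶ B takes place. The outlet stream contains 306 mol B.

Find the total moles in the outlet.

348 mol

For B: n = n₀ + 1ξ → 306 = 0 + 1ξ, giving ξ = 306 mol.
Outlet amounts (n = n₀ + ν ξ):
  A: 348 − 1(306) = 42
  B: 0 + 1(306) = 306
Total out = 42 + 306 = 348 mol.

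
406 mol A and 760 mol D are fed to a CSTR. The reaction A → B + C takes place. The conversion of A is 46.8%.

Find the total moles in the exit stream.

1360 mol

A reacted = 0.468 × 406 = 190 mol; ν_A = −1, so ξ = 190/1 = 190 mol.
Outlet amounts (n = n₀ + ν ξ):
  A: 406 − 1(190) = 216
  B: 0 + 1(190) = 190
  C: 0 + 1(190) = 190
  D: 760 (inert)
Total out = 216 + 190 + 190 + 760 = 1356 mol.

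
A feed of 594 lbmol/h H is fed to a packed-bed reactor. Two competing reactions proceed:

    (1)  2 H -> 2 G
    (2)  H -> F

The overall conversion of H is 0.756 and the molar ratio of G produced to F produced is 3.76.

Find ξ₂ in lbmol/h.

Conversion of H: H consumed = 0.756 × 594 = 449.1 lbmol/h = 2ξ₁ + 1ξ₂.
Selectivity: 2ξ₁ / (1ξ₂) = 3.76 → ξ₁ = 1.88 ξ₂.
Substitute: (2·1.88 + 1) ξ₂ = 449.1 → ξ₂ = 94.34 lbmol/h, ξ₁ = 177.4 lbmol/h.
Outlet amounts (n = n₀ + Σ ν·ξ):
  H: 594 − 2(177.4) − 1(94.34) = 144.9
  G: 0 + 2(177.4) = 354.7
  F: 0 + 1(94.34) = 94.34

ξ₂ = 94.3 lbmol/h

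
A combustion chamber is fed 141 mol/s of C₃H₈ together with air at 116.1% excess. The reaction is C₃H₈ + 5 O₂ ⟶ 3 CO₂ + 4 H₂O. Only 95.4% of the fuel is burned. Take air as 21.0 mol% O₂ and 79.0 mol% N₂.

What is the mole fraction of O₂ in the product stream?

0.113

Stoichiometric O₂ = 5 × 141 = 705 mol/s; O₂ fed = 705 × 2.161 = 1524 mol/s.
N₂ fed = 1524 × 79/21 = 5731 mol/s.
Fuel reacted = 0.954 × 141 → ξ = 134.5 mol/s.
Outlet (n = n₀ + ν ξ):
  C₃H₈: 141 − 1(134.5) = 6.486
  O₂: 1524 − 5(134.5) = 850.9
  N₂: 5731 (inert)
  CO₂: 0 + 3(134.5) = 403.5
  H₂O: 0 + 4(134.5) = 538.1
Total out = 7530 mol/s; y_O₂ = 850.9 / 7530 = 0.113.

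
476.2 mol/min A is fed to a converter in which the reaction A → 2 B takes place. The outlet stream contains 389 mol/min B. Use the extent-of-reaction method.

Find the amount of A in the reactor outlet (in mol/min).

For B: n = n₀ + 2ξ → 389 = 0 + 2ξ, giving ξ = 194.5 mol/min.
Outlet amounts (n = n₀ + ν ξ):
  A: 476.2 − 1(194.5) = 281.7
  B: 0 + 2(194.5) = 389

282 mol/min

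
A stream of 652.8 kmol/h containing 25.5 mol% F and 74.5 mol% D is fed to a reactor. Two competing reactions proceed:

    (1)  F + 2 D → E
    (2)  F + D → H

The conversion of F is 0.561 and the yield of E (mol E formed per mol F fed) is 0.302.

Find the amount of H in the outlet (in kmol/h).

Yield of E: 1ξ₁ / 166.5 = 0.302 → ξ₁ = 50.27 kmol/h.
Conversion of F: 1ξ₁ + 1ξ₂ = 0.561 × 166.5 = 93.39 → ξ₂ = 43.11 kmol/h.
Outlet amounts (n = n₀ + Σ ν·ξ):
  F: 166.5 − 1(50.27) − 1(43.11) = 73.08
  D: 486.3 − 2(50.27) − 1(43.11) = 342.7
  E: 0 + 1(50.27) = 50.27
  H: 0 + 1(43.11) = 43.11

43.1 kmol/h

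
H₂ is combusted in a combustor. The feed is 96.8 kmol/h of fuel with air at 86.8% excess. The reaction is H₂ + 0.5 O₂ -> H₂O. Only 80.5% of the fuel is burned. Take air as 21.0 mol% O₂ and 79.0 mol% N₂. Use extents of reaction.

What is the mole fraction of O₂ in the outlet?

Stoichiometric O₂ = 0.5 × 96.8 = 48.4 kmol/h; O₂ fed = 48.4 × 1.868 = 90.41 kmol/h.
N₂ fed = 90.41 × 79/21 = 340.1 kmol/h.
Fuel reacted = 0.805 × 96.8 → ξ = 77.92 kmol/h.
Outlet (n = n₀ + ν ξ):
  H₂: 96.8 − 1(77.92) = 18.88
  O₂: 90.41 − 0.5(77.92) = 51.45
  N₂: 340.1 (inert)
  H₂O: 0 + 1(77.92) = 77.92
Total out = 488.4 kmol/h; y_O₂ = 51.45 / 488.4 = 0.1053.

0.105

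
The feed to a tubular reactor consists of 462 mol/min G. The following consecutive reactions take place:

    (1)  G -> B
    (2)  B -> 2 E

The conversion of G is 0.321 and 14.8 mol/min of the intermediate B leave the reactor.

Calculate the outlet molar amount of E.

267 mol/min

Conversion of G: G consumed = 1ξ₁ = 0.321 × 462 → ξ₁ = 148.3 mol/min.
B balance: n_B = 0 + 1ξ₁ − 1ξ₂ = 14.8 → ξ₂ = (1·148.3 − 14.8)/1 = 133.5 mol/min.
Outlet amounts (n = n₀ + Σ ν·ξ):
  G: 462 − 1(148.3) = 313.7
  B: 0 + 1(148.3) − 1(133.5) = 14.8
  E: 0 + 2(133.5) = 267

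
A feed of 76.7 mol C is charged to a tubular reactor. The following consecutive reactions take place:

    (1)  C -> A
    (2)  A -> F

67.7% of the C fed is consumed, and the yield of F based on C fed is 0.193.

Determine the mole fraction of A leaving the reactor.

0.484

Conversion of C: C consumed = 1ξ₁ = 0.677 × 76.7 → ξ₁ = 51.93 mol.
Yield of F: 1ξ₂ / 76.7 = 0.193 → ξ₂ = 14.8 mol.
Outlet amounts (n = n₀ + Σ ν·ξ):
  C: 76.7 − 1(51.93) = 24.77
  A: 0 + 1(51.93) − 1(14.8) = 37.12
  F: 0 + 1(14.8) = 14.8
Total out = 76.7 mol; y_A = 37.12 / 76.7 = 0.484.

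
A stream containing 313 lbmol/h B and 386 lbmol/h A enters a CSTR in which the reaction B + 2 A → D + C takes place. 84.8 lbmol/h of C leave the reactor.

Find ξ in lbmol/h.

For C: n = n₀ + 1ξ → 84.8 = 0 + 1ξ, giving ξ = 84.8 lbmol/h.
Outlet amounts (n = n₀ + ν ξ):
  B: 313 − 1(84.8) = 228.2
  A: 386 − 2(84.8) = 216.4
  D: 0 + 1(84.8) = 84.8
  C: 0 + 1(84.8) = 84.8

ξ = 84.8 lbmol/h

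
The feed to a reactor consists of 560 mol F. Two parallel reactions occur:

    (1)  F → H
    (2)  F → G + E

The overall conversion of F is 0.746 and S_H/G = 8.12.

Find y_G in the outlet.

0.0756

Conversion of F: F consumed = 0.746 × 560 = 417.8 mol = 1ξ₁ + 1ξ₂.
Selectivity: 1ξ₁ / (1ξ₂) = 8.12 → ξ₁ = 8.12 ξ₂.
Substitute: (1·8.12 + 1) ξ₂ = 417.8 → ξ₂ = 45.81 mol, ξ₁ = 372 mol.
Outlet amounts (n = n₀ + Σ ν·ξ):
  F: 560 − 1(372) − 1(45.81) = 142.2
  H: 0 + 1(372) = 372
  G: 0 + 1(45.81) = 45.81
  E: 0 + 1(45.81) = 45.81
Total out = 605.8 mol; y_G = 45.81 / 605.8 = 0.07561.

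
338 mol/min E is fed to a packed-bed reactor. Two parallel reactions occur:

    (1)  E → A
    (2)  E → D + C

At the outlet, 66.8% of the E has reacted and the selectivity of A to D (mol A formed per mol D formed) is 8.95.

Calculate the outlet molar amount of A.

203 mol/min

Conversion of E: E consumed = 0.668 × 338 = 225.8 mol/min = 1ξ₁ + 1ξ₂.
Selectivity: 1ξ₁ / (1ξ₂) = 8.95 → ξ₁ = 8.95 ξ₂.
Substitute: (1·8.95 + 1) ξ₂ = 225.8 → ξ₂ = 22.69 mol/min, ξ₁ = 203.1 mol/min.
Outlet amounts (n = n₀ + Σ ν·ξ):
  E: 338 − 1(203.1) − 1(22.69) = 112.2
  A: 0 + 1(203.1) = 203.1
  D: 0 + 1(22.69) = 22.69
  C: 0 + 1(22.69) = 22.69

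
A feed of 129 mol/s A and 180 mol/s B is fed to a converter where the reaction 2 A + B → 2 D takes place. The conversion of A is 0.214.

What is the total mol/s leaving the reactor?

295 mol/s

A reacted = 0.214 × 129 = 27.61 mol/s; ν_A = −2, so ξ = 27.61/2 = 13.8 mol/s.
Outlet amounts (n = n₀ + ν ξ):
  A: 129 − 2(13.8) = 101.4
  B: 180 − 1(13.8) = 166.2
  D: 0 + 2(13.8) = 27.61
Total out = 101.4 + 166.2 + 27.61 = 295.2 mol/s.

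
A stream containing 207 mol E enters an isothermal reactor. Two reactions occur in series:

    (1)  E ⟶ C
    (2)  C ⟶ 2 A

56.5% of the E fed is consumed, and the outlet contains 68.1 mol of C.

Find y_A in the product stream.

0.382

Conversion of E: E consumed = 1ξ₁ = 0.565 × 207 → ξ₁ = 117 mol.
C balance: n_C = 0 + 1ξ₁ − 1ξ₂ = 68.1 → ξ₂ = (1·117 − 68.1)/1 = 48.85 mol.
Outlet amounts (n = n₀ + Σ ν·ξ):
  E: 207 − 1(117) = 90.05
  C: 0 + 1(117) − 1(48.85) = 68.1
  A: 0 + 2(48.85) = 97.71
Total out = 255.9 mol; y_A = 97.71 / 255.9 = 0.3819.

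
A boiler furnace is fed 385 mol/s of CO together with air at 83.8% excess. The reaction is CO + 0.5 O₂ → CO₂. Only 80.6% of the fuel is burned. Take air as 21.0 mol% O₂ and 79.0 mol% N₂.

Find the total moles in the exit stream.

Stoichiometric O₂ = 0.5 × 385 = 192.5 mol/s; O₂ fed = 192.5 × 1.838 = 353.8 mol/s.
N₂ fed = 353.8 × 79/21 = 1331 mol/s.
Fuel reacted = 0.806 × 385 → ξ = 310.3 mol/s.
Outlet (n = n₀ + ν ξ):
  CO: 385 − 1(310.3) = 74.69
  O₂: 353.8 − 0.5(310.3) = 198.7
  N₂: 1331 (inert)
  CO₂: 0 + 1(310.3) = 310.3
Total out = 74.69 + 198.7 + 1331 + 310.3 = 1915 mol/s.

1910 mol/s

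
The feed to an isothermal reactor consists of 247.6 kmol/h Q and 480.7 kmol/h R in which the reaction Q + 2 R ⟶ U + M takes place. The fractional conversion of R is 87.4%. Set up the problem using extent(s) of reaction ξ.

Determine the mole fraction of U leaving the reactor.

0.405

R reacted = 0.874 × 480.7 = 420.1 kmol/h; ν_R = −2, so ξ = 420.1/2 = 210.1 kmol/h.
Outlet amounts (n = n₀ + ν ξ):
  Q: 247.6 − 1(210.1) = 37.53
  R: 480.7 − 2(210.1) = 60.57
  U: 0 + 1(210.1) = 210.1
  M: 0 + 1(210.1) = 210.1
Total out = 518.2 kmol/h; y_U = 210.1 / 518.2 = 0.4053.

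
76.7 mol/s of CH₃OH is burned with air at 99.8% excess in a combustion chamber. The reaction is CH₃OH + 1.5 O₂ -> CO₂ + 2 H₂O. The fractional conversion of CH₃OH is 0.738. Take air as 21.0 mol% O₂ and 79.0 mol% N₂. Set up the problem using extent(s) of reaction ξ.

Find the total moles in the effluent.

1200 mol/s

Stoichiometric O₂ = 1.5 × 76.7 = 115.1 mol/s; O₂ fed = 115.1 × 1.998 = 229.9 mol/s.
N₂ fed = 229.9 × 79/21 = 864.7 mol/s.
Fuel reacted = 0.738 × 76.7 → ξ = 56.6 mol/s.
Outlet (n = n₀ + ν ξ):
  CH₃OH: 76.7 − 1(56.6) = 20.1
  O₂: 229.9 − 1.5(56.6) = 145
  N₂: 864.7 (inert)
  CO₂: 0 + 1(56.6) = 56.6
  H₂O: 0 + 2(56.6) = 113.2
Total out = 20.1 + 145 + 864.7 + 56.6 + 113.2 = 1200 mol/s.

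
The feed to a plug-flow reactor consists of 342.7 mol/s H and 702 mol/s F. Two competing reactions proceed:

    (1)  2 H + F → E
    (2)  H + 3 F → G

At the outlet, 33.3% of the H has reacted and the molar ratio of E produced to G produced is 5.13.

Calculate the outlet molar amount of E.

Conversion of H: H consumed = 0.333 × 342.7 = 114.1 mol/s = 2ξ₁ + 1ξ₂.
Selectivity: 1ξ₁ / (1ξ₂) = 5.13 → ξ₁ = 5.13 ξ₂.
Substitute: (2·5.13 + 1) ξ₂ = 114.1 → ξ₂ = 10.13 mol/s, ξ₁ = 51.99 mol/s.
Outlet amounts (n = n₀ + Σ ν·ξ):
  H: 342.7 − 2(51.99) − 1(10.13) = 228.6
  F: 702 − 1(51.99) − 3(10.13) = 619.6
  E: 0 + 1(51.99) = 51.99
  G: 0 + 1(10.13) = 10.13

52 mol/s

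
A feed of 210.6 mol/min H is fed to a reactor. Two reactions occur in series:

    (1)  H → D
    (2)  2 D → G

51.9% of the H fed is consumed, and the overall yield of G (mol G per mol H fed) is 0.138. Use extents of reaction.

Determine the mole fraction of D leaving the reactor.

Conversion of H: H consumed = 1ξ₁ = 0.519 × 210.6 → ξ₁ = 109.3 mol/min.
Yield of G: 1ξ₂ / 210.6 = 0.138 → ξ₂ = 29.06 mol/min.
Outlet amounts (n = n₀ + Σ ν·ξ):
  H: 210.6 − 1(109.3) = 101.3
  D: 0 + 1(109.3) − 2(29.06) = 51.18
  G: 0 + 1(29.06) = 29.06
Total out = 181.5 mol/min; y_D = 51.18 / 181.5 = 0.2819.

0.282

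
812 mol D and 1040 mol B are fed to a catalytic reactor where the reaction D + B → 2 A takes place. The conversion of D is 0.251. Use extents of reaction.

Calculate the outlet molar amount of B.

836 mol

D reacted = 0.251 × 812 = 203.8 mol; ν_D = −1, so ξ = 203.8/1 = 203.8 mol.
Outlet amounts (n = n₀ + ν ξ):
  D: 812 − 1(203.8) = 608.2
  B: 1040 − 1(203.8) = 836.2
  A: 0 + 2(203.8) = 407.6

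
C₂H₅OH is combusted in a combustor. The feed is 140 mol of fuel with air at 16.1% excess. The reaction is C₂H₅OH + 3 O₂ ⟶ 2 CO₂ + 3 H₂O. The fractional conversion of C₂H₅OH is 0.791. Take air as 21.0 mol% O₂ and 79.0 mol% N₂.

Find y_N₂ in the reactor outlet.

0.713

Stoichiometric O₂ = 3 × 140 = 420 mol; O₂ fed = 420 × 1.161 = 487.6 mol.
N₂ fed = 487.6 × 79/21 = 1834 mol.
Fuel reacted = 0.791 × 140 → ξ = 110.7 mol.
Outlet (n = n₀ + ν ξ):
  C₂H₅OH: 140 − 1(110.7) = 29.26
  O₂: 487.6 − 3(110.7) = 155.4
  N₂: 1834 (inert)
  CO₂: 0 + 2(110.7) = 221.5
  H₂O: 0 + 3(110.7) = 332.2
Total out = 2573 mol; y_N₂ = 1834 / 2573 = 0.713.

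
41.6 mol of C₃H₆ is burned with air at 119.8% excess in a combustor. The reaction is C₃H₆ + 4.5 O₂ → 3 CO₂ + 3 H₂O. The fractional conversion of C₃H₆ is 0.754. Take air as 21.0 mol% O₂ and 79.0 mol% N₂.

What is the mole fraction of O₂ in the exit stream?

Stoichiometric O₂ = 4.5 × 41.6 = 187.2 mol; O₂ fed = 187.2 × 2.198 = 411.5 mol.
N₂ fed = 411.5 × 79/21 = 1548 mol.
Fuel reacted = 0.754 × 41.6 → ξ = 31.37 mol.
Outlet (n = n₀ + ν ξ):
  C₃H₆: 41.6 − 1(31.37) = 10.23
  O₂: 411.5 − 4.5(31.37) = 270.3
  N₂: 1548 (inert)
  CO₂: 0 + 3(31.37) = 94.1
  H₂O: 0 + 3(31.37) = 94.1
Total out = 2017 mol; y_O₂ = 270.3 / 2017 = 0.134.

0.134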